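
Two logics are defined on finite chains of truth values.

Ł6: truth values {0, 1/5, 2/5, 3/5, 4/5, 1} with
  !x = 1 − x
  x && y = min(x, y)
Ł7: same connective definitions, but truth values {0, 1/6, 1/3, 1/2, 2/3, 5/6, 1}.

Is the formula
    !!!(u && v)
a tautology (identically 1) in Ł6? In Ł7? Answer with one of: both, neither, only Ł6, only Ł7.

neither

In Ł6: at u = 1/5, v = 1/5 the value is 4/5 — not a tautology.
In Ł7: at u = 1/6, v = 1/6 the value is 5/6 — not a tautology.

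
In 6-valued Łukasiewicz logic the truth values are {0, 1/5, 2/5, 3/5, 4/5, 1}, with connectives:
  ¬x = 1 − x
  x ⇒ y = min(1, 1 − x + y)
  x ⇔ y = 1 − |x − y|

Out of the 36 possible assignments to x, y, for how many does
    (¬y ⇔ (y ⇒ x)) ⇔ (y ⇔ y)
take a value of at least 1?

11

value 1: 11 assignments (counts)
value 4/5: 9 assignments
value 3/5: 7 assignments
value 2/5: 5 assignments
value 1/5: 3 assignments
value 0: 1 assignment
So 11 of the 36 assignments meet the threshold.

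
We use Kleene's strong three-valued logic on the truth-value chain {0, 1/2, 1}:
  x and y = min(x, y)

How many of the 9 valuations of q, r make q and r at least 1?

1

q = 0, r = 0 ↦ 0  <
q = 0, r = 1/2 ↦ 0  <
q = 0, r = 1 ↦ 0  <
q = 1/2, r = 0 ↦ 0  <
q = 1/2, r = 1/2 ↦ 1/2  <
q = 1/2, r = 1 ↦ 1/2  <
q = 1, r = 0 ↦ 0  <
q = 1, r = 1/2 ↦ 1/2  <
q = 1, r = 1 ↦ 1  ≥
So 1 of the 9 assignments meets the threshold.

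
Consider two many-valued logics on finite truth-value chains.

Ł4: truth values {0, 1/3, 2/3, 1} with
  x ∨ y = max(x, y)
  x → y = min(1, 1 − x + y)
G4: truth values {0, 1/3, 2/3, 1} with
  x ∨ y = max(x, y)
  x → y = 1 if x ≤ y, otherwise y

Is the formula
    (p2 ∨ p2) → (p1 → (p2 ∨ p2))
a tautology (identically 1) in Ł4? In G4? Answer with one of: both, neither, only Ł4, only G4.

In Ł4: every assignment gives 1 — tautology.
In G4: every assignment gives 1 — tautology.

both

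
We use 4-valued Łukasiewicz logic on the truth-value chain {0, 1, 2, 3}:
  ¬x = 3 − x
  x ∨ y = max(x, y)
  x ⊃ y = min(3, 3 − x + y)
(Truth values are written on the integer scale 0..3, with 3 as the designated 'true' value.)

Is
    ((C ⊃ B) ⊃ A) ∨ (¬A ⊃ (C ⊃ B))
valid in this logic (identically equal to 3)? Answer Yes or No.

No

Counterexample: take A = 0, B = 0, C = 1.
C ⊃ B = 1 ⊃ 0 = 2
(C ⊃ B) ⊃ A = 2 ⊃ 0 = 1
¬A = ¬0 = 3
C ⊃ B = 1 ⊃ 0 = 2
¬A ⊃ (C ⊃ B) = 3 ⊃ 2 = 2
((C ⊃ B) ⊃ A) ∨ (¬A ⊃ (C ⊃ B)) = 1 ∨ 2 = 2
This gives 2 ≠ 3.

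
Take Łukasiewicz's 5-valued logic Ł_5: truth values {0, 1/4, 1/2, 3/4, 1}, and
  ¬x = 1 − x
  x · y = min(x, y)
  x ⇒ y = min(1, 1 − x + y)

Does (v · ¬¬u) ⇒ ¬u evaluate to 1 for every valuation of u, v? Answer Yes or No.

No

Counterexample: take u = 3/4, v = 1/2.
¬u = ¬3/4 = 1/4
¬¬u = ¬1/4 = 3/4
v · ¬¬u = 1/2 · 3/4 = 1/2
¬u = ¬3/4 = 1/4
(v · ¬¬u) ⇒ ¬u = 1/2 ⇒ 1/4 = 3/4
This gives 3/4 ≠ 1.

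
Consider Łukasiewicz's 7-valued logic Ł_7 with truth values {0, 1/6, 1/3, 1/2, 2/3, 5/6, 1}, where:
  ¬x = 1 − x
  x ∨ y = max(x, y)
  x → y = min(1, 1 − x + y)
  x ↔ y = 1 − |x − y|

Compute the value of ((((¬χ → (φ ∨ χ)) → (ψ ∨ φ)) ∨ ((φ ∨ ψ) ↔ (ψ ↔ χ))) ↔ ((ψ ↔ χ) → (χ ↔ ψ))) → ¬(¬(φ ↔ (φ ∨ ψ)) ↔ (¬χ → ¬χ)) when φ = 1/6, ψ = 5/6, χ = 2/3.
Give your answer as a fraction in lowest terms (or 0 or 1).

¬χ = ¬2/3 = 1/3
φ ∨ χ = 1/6 ∨ 2/3 = 2/3
¬χ → (φ ∨ χ) = 1/3 → 2/3 = 1
ψ ∨ φ = 5/6 ∨ 1/6 = 5/6
(¬χ → (φ ∨ χ)) → (ψ ∨ φ) = 1 → 5/6 = 5/6
φ ∨ ψ = 1/6 ∨ 5/6 = 5/6
ψ ↔ χ = 5/6 ↔ 2/3 = 5/6
(φ ∨ ψ) ↔ (ψ ↔ χ) = 5/6 ↔ 5/6 = 1
((¬χ → (φ ∨ χ)) → (ψ ∨ φ)) ∨ ((φ ∨ ψ) ↔ (ψ ↔ χ)) = 5/6 ∨ 1 = 1
ψ ↔ χ = 5/6 ↔ 2/3 = 5/6
χ ↔ ψ = 2/3 ↔ 5/6 = 5/6
(ψ ↔ χ) → (χ ↔ ψ) = 5/6 → 5/6 = 1
(((¬χ → (φ ∨ χ)) → (ψ ∨ φ)) ∨ ((φ ∨ ψ) ↔ (ψ ↔ χ))) ↔ ((ψ ↔ χ) → (χ ↔ ψ)) = 1 ↔ 1 = 1
φ ∨ ψ = 1/6 ∨ 5/6 = 5/6
φ ↔ (φ ∨ ψ) = 1/6 ↔ 5/6 = 1/3
¬(φ ↔ (φ ∨ ψ)) = ¬1/3 = 2/3
¬χ = ¬2/3 = 1/3
¬χ = ¬2/3 = 1/3
¬χ → ¬χ = 1/3 → 1/3 = 1
¬(φ ↔ (φ ∨ ψ)) ↔ (¬χ → ¬χ) = 2/3 ↔ 1 = 2/3
¬(¬(φ ↔ (φ ∨ ψ)) ↔ (¬χ → ¬χ)) = ¬2/3 = 1/3
((((¬χ → (φ ∨ χ)) → (ψ ∨ φ)) ∨ ((φ ∨ ψ) ↔ (ψ ↔ χ))) ↔ ((ψ ↔ χ) → (χ ↔ ψ))) → ¬(¬(φ ↔ (φ ∨ ψ)) ↔ (¬χ → ¬χ)) = 1 → 1/3 = 1/3

1/3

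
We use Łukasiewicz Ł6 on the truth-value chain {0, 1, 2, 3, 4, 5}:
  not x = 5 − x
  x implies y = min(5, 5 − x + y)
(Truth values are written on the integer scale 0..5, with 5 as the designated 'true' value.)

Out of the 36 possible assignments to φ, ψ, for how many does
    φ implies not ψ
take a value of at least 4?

26

value 5: 21 assignments (counts)
value 4: 5 assignments (counts)
value 3: 4 assignments
value 2: 3 assignments
value 1: 2 assignments
value 0: 1 assignment
So 26 of the 36 assignments meet the threshold.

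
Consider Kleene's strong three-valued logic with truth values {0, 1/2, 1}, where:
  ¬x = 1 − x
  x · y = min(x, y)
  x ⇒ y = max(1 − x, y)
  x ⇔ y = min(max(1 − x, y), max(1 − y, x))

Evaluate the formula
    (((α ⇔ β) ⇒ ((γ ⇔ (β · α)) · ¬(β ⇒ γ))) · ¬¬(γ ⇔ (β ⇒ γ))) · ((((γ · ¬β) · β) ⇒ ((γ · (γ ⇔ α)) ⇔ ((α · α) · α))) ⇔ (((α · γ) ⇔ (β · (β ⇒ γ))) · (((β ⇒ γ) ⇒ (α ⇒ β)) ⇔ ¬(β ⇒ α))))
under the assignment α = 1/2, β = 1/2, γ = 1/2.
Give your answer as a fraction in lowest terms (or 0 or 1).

1/2

α ⇔ β = 1/2 ⇔ 1/2 = 1/2
β · α = 1/2 · 1/2 = 1/2
γ ⇔ (β · α) = 1/2 ⇔ 1/2 = 1/2
β ⇒ γ = 1/2 ⇒ 1/2 = 1/2
¬(β ⇒ γ) = ¬1/2 = 1/2
(γ ⇔ (β · α)) · ¬(β ⇒ γ) = 1/2 · 1/2 = 1/2
(α ⇔ β) ⇒ ((γ ⇔ (β · α)) · ¬(β ⇒ γ)) = 1/2 ⇒ 1/2 = 1/2
β ⇒ γ = 1/2 ⇒ 1/2 = 1/2
γ ⇔ (β ⇒ γ) = 1/2 ⇔ 1/2 = 1/2
¬(γ ⇔ (β ⇒ γ)) = ¬1/2 = 1/2
¬¬(γ ⇔ (β ⇒ γ)) = ¬1/2 = 1/2
((α ⇔ β) ⇒ ((γ ⇔ (β · α)) · ¬(β ⇒ γ))) · ¬¬(γ ⇔ (β ⇒ γ)) = 1/2 · 1/2 = 1/2
¬β = ¬1/2 = 1/2
γ · ¬β = 1/2 · 1/2 = 1/2
(γ · ¬β) · β = 1/2 · 1/2 = 1/2
γ ⇔ α = 1/2 ⇔ 1/2 = 1/2
γ · (γ ⇔ α) = 1/2 · 1/2 = 1/2
α · α = 1/2 · 1/2 = 1/2
(α · α) · α = 1/2 · 1/2 = 1/2
(γ · (γ ⇔ α)) ⇔ ((α · α) · α) = 1/2 ⇔ 1/2 = 1/2
((γ · ¬β) · β) ⇒ ((γ · (γ ⇔ α)) ⇔ ((α · α) · α)) = 1/2 ⇒ 1/2 = 1/2
α · γ = 1/2 · 1/2 = 1/2
β ⇒ γ = 1/2 ⇒ 1/2 = 1/2
β · (β ⇒ γ) = 1/2 · 1/2 = 1/2
(α · γ) ⇔ (β · (β ⇒ γ)) = 1/2 ⇔ 1/2 = 1/2
β ⇒ γ = 1/2 ⇒ 1/2 = 1/2
α ⇒ β = 1/2 ⇒ 1/2 = 1/2
(β ⇒ γ) ⇒ (α ⇒ β) = 1/2 ⇒ 1/2 = 1/2
β ⇒ α = 1/2 ⇒ 1/2 = 1/2
¬(β ⇒ α) = ¬1/2 = 1/2
((β ⇒ γ) ⇒ (α ⇒ β)) ⇔ ¬(β ⇒ α) = 1/2 ⇔ 1/2 = 1/2
((α · γ) ⇔ (β · (β ⇒ γ))) · (((β ⇒ γ) ⇒ (α ⇒ β)) ⇔ ¬(β ⇒ α)) = 1/2 · 1/2 = 1/2
(((γ · ¬β) · β) ⇒ ((γ · (γ ⇔ α)) ⇔ ((α · α) · α))) ⇔ (((α · γ) ⇔ (β · (β ⇒ γ))) · (((β ⇒ γ) ⇒ (α ⇒ β)) ⇔ ¬(β ⇒ α))) = 1/2 ⇔ 1/2 = 1/2
(((α ⇔ β) ⇒ ((γ ⇔ (β · α)) · ¬(β ⇒ γ))) · ¬¬(γ ⇔ (β ⇒ γ))) · ((((γ · ¬β) · β) ⇒ ((γ · (γ ⇔ α)) ⇔ ((α · α) · α))) ⇔ (((α · γ) ⇔ (β · (β ⇒ γ))) · (((β ⇒ γ) ⇒ (α ⇒ β)) ⇔ ¬(β ⇒ α)))) = 1/2 · 1/2 = 1/2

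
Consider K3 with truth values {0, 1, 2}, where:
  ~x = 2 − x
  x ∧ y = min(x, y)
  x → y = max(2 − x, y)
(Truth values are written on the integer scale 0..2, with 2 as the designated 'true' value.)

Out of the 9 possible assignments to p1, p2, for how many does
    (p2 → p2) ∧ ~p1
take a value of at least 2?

2

p1 = 0, p2 = 0 ↦ 2  ≥
p1 = 0, p2 = 1 ↦ 1  <
p1 = 0, p2 = 2 ↦ 2  ≥
p1 = 1, p2 = 0 ↦ 1  <
p1 = 1, p2 = 1 ↦ 1  <
p1 = 1, p2 = 2 ↦ 1  <
p1 = 2, p2 = 0 ↦ 0  <
p1 = 2, p2 = 1 ↦ 0  <
p1 = 2, p2 = 2 ↦ 0  <
So 2 of the 9 assignments meet the threshold.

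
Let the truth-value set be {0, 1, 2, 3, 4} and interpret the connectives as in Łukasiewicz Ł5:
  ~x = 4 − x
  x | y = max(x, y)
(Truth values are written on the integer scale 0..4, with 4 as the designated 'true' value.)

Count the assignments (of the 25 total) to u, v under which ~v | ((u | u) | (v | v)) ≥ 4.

value 4: 13 assignments (counts)
value 3: 9 assignments
value 2: 3 assignments
So 13 of the 25 assignments meet the threshold.

13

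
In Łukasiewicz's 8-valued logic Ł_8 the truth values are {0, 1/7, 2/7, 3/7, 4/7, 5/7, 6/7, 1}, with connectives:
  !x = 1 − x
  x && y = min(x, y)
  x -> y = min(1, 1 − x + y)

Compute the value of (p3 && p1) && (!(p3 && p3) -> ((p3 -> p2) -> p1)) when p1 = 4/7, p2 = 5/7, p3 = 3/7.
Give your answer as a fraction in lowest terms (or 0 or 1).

3/7

p3 && p1 = 3/7 && 4/7 = 3/7
p3 && p3 = 3/7 && 3/7 = 3/7
!(p3 && p3) = !3/7 = 4/7
p3 -> p2 = 3/7 -> 5/7 = 1
(p3 -> p2) -> p1 = 1 -> 4/7 = 4/7
!(p3 && p3) -> ((p3 -> p2) -> p1) = 4/7 -> 4/7 = 1
(p3 && p1) && (!(p3 && p3) -> ((p3 -> p2) -> p1)) = 3/7 && 1 = 3/7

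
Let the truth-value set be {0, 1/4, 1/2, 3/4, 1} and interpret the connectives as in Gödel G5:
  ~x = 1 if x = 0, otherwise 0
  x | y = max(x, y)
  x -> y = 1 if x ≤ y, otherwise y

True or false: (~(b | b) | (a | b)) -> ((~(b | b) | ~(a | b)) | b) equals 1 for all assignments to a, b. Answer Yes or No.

Counterexample: take a = 1/2, b = 1/4.
b | b = 1/4 | 1/4 = 1/4
~(b | b) = ~1/4 = 0
a | b = 1/2 | 1/4 = 1/2
~(b | b) | (a | b) = 0 | 1/2 = 1/2
b | b = 1/4 | 1/4 = 1/4
~(b | b) = ~1/4 = 0
a | b = 1/2 | 1/4 = 1/2
~(a | b) = ~1/2 = 0
~(b | b) | ~(a | b) = 0 | 0 = 0
(~(b | b) | ~(a | b)) | b = 0 | 1/4 = 1/4
(~(b | b) | (a | b)) -> ((~(b | b) | ~(a | b)) | b) = 1/2 -> 1/4 = 1/4
This gives 1/4 ≠ 1.

No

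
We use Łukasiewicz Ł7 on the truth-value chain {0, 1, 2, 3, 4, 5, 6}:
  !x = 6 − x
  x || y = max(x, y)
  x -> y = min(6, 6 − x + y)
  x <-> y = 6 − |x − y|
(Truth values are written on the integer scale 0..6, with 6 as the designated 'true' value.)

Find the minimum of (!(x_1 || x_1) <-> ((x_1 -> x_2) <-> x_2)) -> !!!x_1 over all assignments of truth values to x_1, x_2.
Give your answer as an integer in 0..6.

Take x_1 = 3, x_2 = 0:
x_1 || x_1 = 3 || 3 = 3
!(x_1 || x_1) = !3 = 3
x_1 -> x_2 = 3 -> 0 = 3
(x_1 -> x_2) <-> x_2 = 3 <-> 0 = 3
!(x_1 || x_1) <-> ((x_1 -> x_2) <-> x_2) = 3 <-> 3 = 6
!x_1 = !3 = 3
!!x_1 = !3 = 3
!!!x_1 = !3 = 3
(!(x_1 || x_1) <-> ((x_1 -> x_2) <-> x_2)) -> !!!x_1 = 6 -> 3 = 3
No assignment yields a value below 3, so this is the minimum.

3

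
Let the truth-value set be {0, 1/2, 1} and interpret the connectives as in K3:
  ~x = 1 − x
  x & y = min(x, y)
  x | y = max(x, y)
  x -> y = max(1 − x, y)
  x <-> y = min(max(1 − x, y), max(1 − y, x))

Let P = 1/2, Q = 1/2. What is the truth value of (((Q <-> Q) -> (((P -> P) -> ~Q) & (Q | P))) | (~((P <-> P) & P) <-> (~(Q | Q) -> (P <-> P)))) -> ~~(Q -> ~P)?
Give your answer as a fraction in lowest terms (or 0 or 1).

Q <-> Q = 1/2 <-> 1/2 = 1/2
P -> P = 1/2 -> 1/2 = 1/2
~Q = ~1/2 = 1/2
(P -> P) -> ~Q = 1/2 -> 1/2 = 1/2
Q | P = 1/2 | 1/2 = 1/2
((P -> P) -> ~Q) & (Q | P) = 1/2 & 1/2 = 1/2
(Q <-> Q) -> (((P -> P) -> ~Q) & (Q | P)) = 1/2 -> 1/2 = 1/2
P <-> P = 1/2 <-> 1/2 = 1/2
(P <-> P) & P = 1/2 & 1/2 = 1/2
~((P <-> P) & P) = ~1/2 = 1/2
Q | Q = 1/2 | 1/2 = 1/2
~(Q | Q) = ~1/2 = 1/2
P <-> P = 1/2 <-> 1/2 = 1/2
~(Q | Q) -> (P <-> P) = 1/2 -> 1/2 = 1/2
~((P <-> P) & P) <-> (~(Q | Q) -> (P <-> P)) = 1/2 <-> 1/2 = 1/2
((Q <-> Q) -> (((P -> P) -> ~Q) & (Q | P))) | (~((P <-> P) & P) <-> (~(Q | Q) -> (P <-> P))) = 1/2 | 1/2 = 1/2
~P = ~1/2 = 1/2
Q -> ~P = 1/2 -> 1/2 = 1/2
~(Q -> ~P) = ~1/2 = 1/2
~~(Q -> ~P) = ~1/2 = 1/2
(((Q <-> Q) -> (((P -> P) -> ~Q) & (Q | P))) | (~((P <-> P) & P) <-> (~(Q | Q) -> (P <-> P)))) -> ~~(Q -> ~P) = 1/2 -> 1/2 = 1/2

1/2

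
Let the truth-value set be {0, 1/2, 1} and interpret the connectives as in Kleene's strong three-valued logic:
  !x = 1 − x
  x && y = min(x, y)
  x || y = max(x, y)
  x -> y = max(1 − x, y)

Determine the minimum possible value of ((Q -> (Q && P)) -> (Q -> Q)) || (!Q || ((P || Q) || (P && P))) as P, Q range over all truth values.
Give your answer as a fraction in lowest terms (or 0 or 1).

1/2

Take P = 0, Q = 1/2:
Q && P = 1/2 && 0 = 0
Q -> (Q && P) = 1/2 -> 0 = 1/2
Q -> Q = 1/2 -> 1/2 = 1/2
(Q -> (Q && P)) -> (Q -> Q) = 1/2 -> 1/2 = 1/2
!Q = !1/2 = 1/2
P || Q = 0 || 1/2 = 1/2
P && P = 0 && 0 = 0
(P || Q) || (P && P) = 1/2 || 0 = 1/2
!Q || ((P || Q) || (P && P)) = 1/2 || 1/2 = 1/2
((Q -> (Q && P)) -> (Q -> Q)) || (!Q || ((P || Q) || (P && P))) = 1/2 || 1/2 = 1/2
No assignment yields a value below 1/2, so this is the minimum.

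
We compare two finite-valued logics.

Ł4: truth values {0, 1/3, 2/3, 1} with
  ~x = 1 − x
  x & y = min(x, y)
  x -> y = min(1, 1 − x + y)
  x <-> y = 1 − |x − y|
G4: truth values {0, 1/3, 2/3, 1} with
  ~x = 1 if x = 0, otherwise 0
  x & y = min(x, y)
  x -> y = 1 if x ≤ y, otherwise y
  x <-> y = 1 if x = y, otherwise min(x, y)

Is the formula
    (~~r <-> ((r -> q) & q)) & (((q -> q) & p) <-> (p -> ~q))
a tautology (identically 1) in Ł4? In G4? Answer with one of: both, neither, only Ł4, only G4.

neither

In Ł4: at p = 0, q = 0, r = 0 the value is 0 — not a tautology.
In G4: at p = 0, q = 0, r = 0 the value is 0 — not a tautology.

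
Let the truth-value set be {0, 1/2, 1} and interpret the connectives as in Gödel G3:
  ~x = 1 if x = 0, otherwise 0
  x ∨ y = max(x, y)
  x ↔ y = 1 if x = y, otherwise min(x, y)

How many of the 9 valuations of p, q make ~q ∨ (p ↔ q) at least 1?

p = 0, q = 0 ↦ 1  ≥
p = 0, q = 1/2 ↦ 0  <
p = 0, q = 1 ↦ 0  <
p = 1/2, q = 0 ↦ 1  ≥
p = 1/2, q = 1/2 ↦ 1  ≥
p = 1/2, q = 1 ↦ 1/2  <
p = 1, q = 0 ↦ 1  ≥
p = 1, q = 1/2 ↦ 1/2  <
p = 1, q = 1 ↦ 1  ≥
So 5 of the 9 assignments meet the threshold.

5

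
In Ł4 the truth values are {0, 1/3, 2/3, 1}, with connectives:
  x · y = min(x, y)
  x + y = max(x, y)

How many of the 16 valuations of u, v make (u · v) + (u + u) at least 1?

u = 0, v = 0 ↦ 0  <
u = 0, v = 1/3 ↦ 0  <
u = 0, v = 2/3 ↦ 0  <
u = 0, v = 1 ↦ 0  <
u = 1/3, v = 0 ↦ 1/3  <
u = 1/3, v = 1/3 ↦ 1/3  <
u = 1/3, v = 2/3 ↦ 1/3  <
u = 1/3, v = 1 ↦ 1/3  <
u = 2/3, v = 0 ↦ 2/3  <
u = 2/3, v = 1/3 ↦ 2/3  <
u = 2/3, v = 2/3 ↦ 2/3  <
u = 2/3, v = 1 ↦ 2/3  <
u = 1, v = 0 ↦ 1  ≥
u = 1, v = 1/3 ↦ 1  ≥
u = 1, v = 2/3 ↦ 1  ≥
u = 1, v = 1 ↦ 1  ≥
So 4 of the 16 assignments meet the threshold.

4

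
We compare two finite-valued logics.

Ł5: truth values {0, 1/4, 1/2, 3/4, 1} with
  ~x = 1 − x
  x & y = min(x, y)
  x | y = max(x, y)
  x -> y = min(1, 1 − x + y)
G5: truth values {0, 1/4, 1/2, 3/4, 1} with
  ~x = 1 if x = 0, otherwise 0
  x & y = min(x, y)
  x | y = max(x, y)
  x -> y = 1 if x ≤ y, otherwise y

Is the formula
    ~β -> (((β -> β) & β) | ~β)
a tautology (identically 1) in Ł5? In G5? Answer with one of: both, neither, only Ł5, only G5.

In Ł5: every assignment gives 1 — tautology.
In G5: every assignment gives 1 — tautology.

both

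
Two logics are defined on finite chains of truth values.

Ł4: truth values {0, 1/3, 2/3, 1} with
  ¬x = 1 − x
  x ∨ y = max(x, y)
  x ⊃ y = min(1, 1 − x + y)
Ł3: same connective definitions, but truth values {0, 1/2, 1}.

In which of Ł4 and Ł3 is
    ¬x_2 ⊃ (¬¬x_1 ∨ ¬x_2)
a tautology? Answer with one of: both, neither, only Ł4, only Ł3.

In Ł4: every assignment gives 1 — tautology.
In Ł3: every assignment gives 1 — tautology.

both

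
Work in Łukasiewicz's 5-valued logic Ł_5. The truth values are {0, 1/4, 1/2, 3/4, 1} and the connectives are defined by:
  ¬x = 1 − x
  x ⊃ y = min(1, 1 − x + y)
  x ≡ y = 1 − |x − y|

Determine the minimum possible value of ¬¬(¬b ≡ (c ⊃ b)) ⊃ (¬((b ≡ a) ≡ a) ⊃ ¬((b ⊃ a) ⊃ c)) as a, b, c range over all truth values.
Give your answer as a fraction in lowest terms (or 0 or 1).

1/2

Take a = 0, b = 1/4, c = 1/2:
¬b = ¬1/4 = 3/4
c ⊃ b = 1/2 ⊃ 1/4 = 3/4
¬b ≡ (c ⊃ b) = 3/4 ≡ 3/4 = 1
¬(¬b ≡ (c ⊃ b)) = ¬1 = 0
¬¬(¬b ≡ (c ⊃ b)) = ¬0 = 1
b ≡ a = 1/4 ≡ 0 = 3/4
(b ≡ a) ≡ a = 3/4 ≡ 0 = 1/4
¬((b ≡ a) ≡ a) = ¬1/4 = 3/4
b ⊃ a = 1/4 ⊃ 0 = 3/4
(b ⊃ a) ⊃ c = 3/4 ⊃ 1/2 = 3/4
¬((b ⊃ a) ⊃ c) = ¬3/4 = 1/4
¬((b ≡ a) ≡ a) ⊃ ¬((b ⊃ a) ⊃ c) = 3/4 ⊃ 1/4 = 1/2
¬¬(¬b ≡ (c ⊃ b)) ⊃ (¬((b ≡ a) ≡ a) ⊃ ¬((b ⊃ a) ⊃ c)) = 1 ⊃ 1/2 = 1/2
No assignment yields a value below 1/2, so this is the minimum.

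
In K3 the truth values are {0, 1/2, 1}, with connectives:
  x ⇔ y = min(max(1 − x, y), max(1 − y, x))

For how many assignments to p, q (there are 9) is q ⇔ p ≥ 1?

2

p = 0, q = 0 ↦ 1  ≥
p = 0, q = 1/2 ↦ 1/2  <
p = 0, q = 1 ↦ 0  <
p = 1/2, q = 0 ↦ 1/2  <
p = 1/2, q = 1/2 ↦ 1/2  <
p = 1/2, q = 1 ↦ 1/2  <
p = 1, q = 0 ↦ 0  <
p = 1, q = 1/2 ↦ 1/2  <
p = 1, q = 1 ↦ 1  ≥
So 2 of the 9 assignments meet the threshold.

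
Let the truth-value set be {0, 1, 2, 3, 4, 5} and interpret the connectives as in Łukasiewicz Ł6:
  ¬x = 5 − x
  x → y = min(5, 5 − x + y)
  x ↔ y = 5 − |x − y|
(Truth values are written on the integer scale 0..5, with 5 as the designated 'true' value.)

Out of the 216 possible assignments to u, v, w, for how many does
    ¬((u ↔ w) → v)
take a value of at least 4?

value 5: 6 assignments (counts)
value 4: 16 assignments (counts)
value 3: 24 assignments
value 2: 30 assignments
value 1: 34 assignments
value 0: 106 assignments
So 22 of the 216 assignments meet the threshold.

22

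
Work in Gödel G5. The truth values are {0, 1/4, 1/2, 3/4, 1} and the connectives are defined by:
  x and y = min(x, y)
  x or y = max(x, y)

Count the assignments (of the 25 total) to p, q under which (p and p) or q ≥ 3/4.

16

value 1: 9 assignments (counts)
value 3/4: 7 assignments (counts)
value 1/2: 5 assignments
value 1/4: 3 assignments
value 0: 1 assignment
So 16 of the 25 assignments meet the threshold.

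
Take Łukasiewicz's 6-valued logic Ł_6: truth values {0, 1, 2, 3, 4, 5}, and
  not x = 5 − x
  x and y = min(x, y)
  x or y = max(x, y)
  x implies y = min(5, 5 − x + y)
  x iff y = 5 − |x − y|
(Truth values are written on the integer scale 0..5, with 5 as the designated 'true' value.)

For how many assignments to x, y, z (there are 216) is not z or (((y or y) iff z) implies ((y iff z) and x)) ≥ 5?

121

value 5: 121 assignments (counts)
value 4: 42 assignments
value 3: 30 assignments
value 2: 16 assignments
value 1: 6 assignments
value 0: 1 assignment
So 121 of the 216 assignments meet the threshold.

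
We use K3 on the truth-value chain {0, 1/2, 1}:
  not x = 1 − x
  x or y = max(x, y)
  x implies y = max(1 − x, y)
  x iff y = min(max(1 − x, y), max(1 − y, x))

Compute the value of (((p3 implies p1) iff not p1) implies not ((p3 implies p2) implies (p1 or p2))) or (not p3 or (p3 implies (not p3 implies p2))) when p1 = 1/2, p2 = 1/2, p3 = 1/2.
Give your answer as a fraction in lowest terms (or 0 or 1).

1/2

p3 implies p1 = 1/2 implies 1/2 = 1/2
not p1 = not 1/2 = 1/2
(p3 implies p1) iff not p1 = 1/2 iff 1/2 = 1/2
p3 implies p2 = 1/2 implies 1/2 = 1/2
p1 or p2 = 1/2 or 1/2 = 1/2
(p3 implies p2) implies (p1 or p2) = 1/2 implies 1/2 = 1/2
not ((p3 implies p2) implies (p1 or p2)) = not 1/2 = 1/2
((p3 implies p1) iff not p1) implies not ((p3 implies p2) implies (p1 or p2)) = 1/2 implies 1/2 = 1/2
not p3 = not 1/2 = 1/2
not p3 = not 1/2 = 1/2
not p3 implies p2 = 1/2 implies 1/2 = 1/2
p3 implies (not p3 implies p2) = 1/2 implies 1/2 = 1/2
not p3 or (p3 implies (not p3 implies p2)) = 1/2 or 1/2 = 1/2
(((p3 implies p1) iff not p1) implies not ((p3 implies p2) implies (p1 or p2))) or (not p3 or (p3 implies (not p3 implies p2))) = 1/2 or 1/2 = 1/2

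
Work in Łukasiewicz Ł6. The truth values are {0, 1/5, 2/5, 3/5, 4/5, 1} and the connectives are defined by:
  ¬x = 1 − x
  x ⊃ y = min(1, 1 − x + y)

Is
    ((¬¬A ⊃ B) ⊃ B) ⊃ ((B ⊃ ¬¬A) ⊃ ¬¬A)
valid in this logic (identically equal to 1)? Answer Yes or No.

Yes

At A = 1/5, B = 4/5, for instance:
¬A = ¬1/5 = 4/5
¬¬A = ¬4/5 = 1/5
¬¬A ⊃ B = 1/5 ⊃ 4/5 = 1
(¬¬A ⊃ B) ⊃ B = 1 ⊃ 4/5 = 4/5
B ⊃ ¬¬A = 4/5 ⊃ 1/5 = 2/5
(B ⊃ ¬¬A) ⊃ ¬¬A = 2/5 ⊃ 1/5 = 4/5
((¬¬A ⊃ B) ⊃ B) ⊃ ((B ⊃ ¬¬A) ⊃ ¬¬A) = 4/5 ⊃ 4/5 = 1
and checking the remaining 35 assignments likewise gives ≥ 1 in every case.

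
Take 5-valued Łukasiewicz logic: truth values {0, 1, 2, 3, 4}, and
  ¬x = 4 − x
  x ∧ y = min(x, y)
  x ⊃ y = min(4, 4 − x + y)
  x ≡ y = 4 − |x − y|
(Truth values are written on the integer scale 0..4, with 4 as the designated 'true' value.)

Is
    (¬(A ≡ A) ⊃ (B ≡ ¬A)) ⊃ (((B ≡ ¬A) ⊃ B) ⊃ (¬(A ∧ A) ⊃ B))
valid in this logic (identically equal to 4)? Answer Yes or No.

Counterexample: take A = 0, B = 0.
A ≡ A = 0 ≡ 0 = 4
¬(A ≡ A) = ¬4 = 0
¬A = ¬0 = 4
B ≡ ¬A = 0 ≡ 4 = 0
¬(A ≡ A) ⊃ (B ≡ ¬A) = 0 ⊃ 0 = 4
¬A = ¬0 = 4
B ≡ ¬A = 0 ≡ 4 = 0
(B ≡ ¬A) ⊃ B = 0 ⊃ 0 = 4
A ∧ A = 0 ∧ 0 = 0
¬(A ∧ A) = ¬0 = 4
¬(A ∧ A) ⊃ B = 4 ⊃ 0 = 0
((B ≡ ¬A) ⊃ B) ⊃ (¬(A ∧ A) ⊃ B) = 4 ⊃ 0 = 0
(¬(A ≡ A) ⊃ (B ≡ ¬A)) ⊃ (((B ≡ ¬A) ⊃ B) ⊃ (¬(A ∧ A) ⊃ B)) = 4 ⊃ 0 = 0
This gives 0 ≠ 4.

No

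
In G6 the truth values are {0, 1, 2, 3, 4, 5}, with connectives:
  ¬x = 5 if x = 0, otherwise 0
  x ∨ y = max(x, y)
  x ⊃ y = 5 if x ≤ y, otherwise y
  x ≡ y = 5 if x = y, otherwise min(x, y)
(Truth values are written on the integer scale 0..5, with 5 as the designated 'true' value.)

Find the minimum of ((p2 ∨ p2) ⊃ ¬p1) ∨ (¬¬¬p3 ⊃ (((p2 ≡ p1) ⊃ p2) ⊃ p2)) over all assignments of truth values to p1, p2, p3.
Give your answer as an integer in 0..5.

Take p1 = 2, p2 = 1, p3 = 0:
p2 ∨ p2 = 1 ∨ 1 = 1
¬p1 = ¬2 = 0
(p2 ∨ p2) ⊃ ¬p1 = 1 ⊃ 0 = 0
¬p3 = ¬0 = 5
¬¬p3 = ¬5 = 0
¬¬¬p3 = ¬0 = 5
p2 ≡ p1 = 1 ≡ 2 = 1
(p2 ≡ p1) ⊃ p2 = 1 ⊃ 1 = 5
((p2 ≡ p1) ⊃ p2) ⊃ p2 = 5 ⊃ 1 = 1
¬¬¬p3 ⊃ (((p2 ≡ p1) ⊃ p2) ⊃ p2) = 5 ⊃ 1 = 1
((p2 ∨ p2) ⊃ ¬p1) ∨ (¬¬¬p3 ⊃ (((p2 ≡ p1) ⊃ p2) ⊃ p2)) = 0 ∨ 1 = 1
No assignment yields a value below 1, so this is the minimum.

1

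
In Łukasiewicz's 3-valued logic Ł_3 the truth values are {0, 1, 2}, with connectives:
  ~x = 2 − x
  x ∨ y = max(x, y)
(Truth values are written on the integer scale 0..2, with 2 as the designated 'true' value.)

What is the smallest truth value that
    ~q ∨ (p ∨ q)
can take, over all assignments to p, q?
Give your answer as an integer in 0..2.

1

Take p = 0, q = 1:
~q = ~1 = 1
p ∨ q = 0 ∨ 1 = 1
~q ∨ (p ∨ q) = 1 ∨ 1 = 1
No assignment yields a value below 1, so this is the minimum.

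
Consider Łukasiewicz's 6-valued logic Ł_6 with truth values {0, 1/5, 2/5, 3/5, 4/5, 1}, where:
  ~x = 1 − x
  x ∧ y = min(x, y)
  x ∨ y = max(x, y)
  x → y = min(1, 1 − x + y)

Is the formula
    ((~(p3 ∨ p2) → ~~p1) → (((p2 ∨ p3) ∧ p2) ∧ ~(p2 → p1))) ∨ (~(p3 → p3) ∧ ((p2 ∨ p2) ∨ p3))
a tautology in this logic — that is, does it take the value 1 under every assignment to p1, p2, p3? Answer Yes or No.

No

Counterexample: take p1 = 0, p2 = 0, p3 = 1/5.
p3 ∨ p2 = 1/5 ∨ 0 = 1/5
~(p3 ∨ p2) = ~1/5 = 4/5
~p1 = ~0 = 1
~~p1 = ~1 = 0
~(p3 ∨ p2) → ~~p1 = 4/5 → 0 = 1/5
p2 ∨ p3 = 0 ∨ 1/5 = 1/5
(p2 ∨ p3) ∧ p2 = 1/5 ∧ 0 = 0
p2 → p1 = 0 → 0 = 1
~(p2 → p1) = ~1 = 0
((p2 ∨ p3) ∧ p2) ∧ ~(p2 → p1) = 0 ∧ 0 = 0
(~(p3 ∨ p2) → ~~p1) → (((p2 ∨ p3) ∧ p2) ∧ ~(p2 → p1)) = 1/5 → 0 = 4/5
p3 → p3 = 1/5 → 1/5 = 1
~(p3 → p3) = ~1 = 0
p2 ∨ p2 = 0 ∨ 0 = 0
(p2 ∨ p2) ∨ p3 = 0 ∨ 1/5 = 1/5
~(p3 → p3) ∧ ((p2 ∨ p2) ∨ p3) = 0 ∧ 1/5 = 0
((~(p3 ∨ p2) → ~~p1) → (((p2 ∨ p3) ∧ p2) ∧ ~(p2 → p1))) ∨ (~(p3 → p3) ∧ ((p2 ∨ p2) ∨ p3)) = 4/5 ∨ 0 = 4/5
This gives 4/5 ≠ 1.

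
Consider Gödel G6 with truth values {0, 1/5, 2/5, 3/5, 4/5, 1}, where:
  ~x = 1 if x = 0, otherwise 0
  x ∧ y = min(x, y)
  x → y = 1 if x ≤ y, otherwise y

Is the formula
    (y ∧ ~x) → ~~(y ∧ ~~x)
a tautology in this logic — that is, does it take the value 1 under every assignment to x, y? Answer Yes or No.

No

Counterexample: take x = 0, y = 1/5.
~x = ~0 = 1
y ∧ ~x = 1/5 ∧ 1 = 1/5
~x = ~0 = 1
~~x = ~1 = 0
y ∧ ~~x = 1/5 ∧ 0 = 0
~(y ∧ ~~x) = ~0 = 1
~~(y ∧ ~~x) = ~1 = 0
(y ∧ ~x) → ~~(y ∧ ~~x) = 1/5 → 0 = 0
This gives 0 ≠ 1.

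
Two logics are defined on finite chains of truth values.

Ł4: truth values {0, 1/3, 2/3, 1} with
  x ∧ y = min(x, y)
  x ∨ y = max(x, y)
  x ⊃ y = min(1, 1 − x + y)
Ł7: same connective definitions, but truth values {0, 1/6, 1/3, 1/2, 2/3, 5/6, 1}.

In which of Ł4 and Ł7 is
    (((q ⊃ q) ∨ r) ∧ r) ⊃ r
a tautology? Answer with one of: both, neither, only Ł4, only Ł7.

In Ł4: every assignment gives 1 — tautology.
In Ł7: every assignment gives 1 — tautology.

both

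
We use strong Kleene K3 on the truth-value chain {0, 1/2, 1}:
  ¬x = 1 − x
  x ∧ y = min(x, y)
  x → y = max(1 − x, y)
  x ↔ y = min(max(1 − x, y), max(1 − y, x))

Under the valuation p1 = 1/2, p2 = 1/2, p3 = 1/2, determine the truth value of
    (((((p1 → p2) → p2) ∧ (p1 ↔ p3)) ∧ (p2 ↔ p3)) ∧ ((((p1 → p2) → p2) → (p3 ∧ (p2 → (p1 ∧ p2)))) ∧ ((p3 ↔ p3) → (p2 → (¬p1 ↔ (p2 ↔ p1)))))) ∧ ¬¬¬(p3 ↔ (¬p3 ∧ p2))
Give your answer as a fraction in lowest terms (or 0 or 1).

p1 → p2 = 1/2 → 1/2 = 1/2
(p1 → p2) → p2 = 1/2 → 1/2 = 1/2
p1 ↔ p3 = 1/2 ↔ 1/2 = 1/2
((p1 → p2) → p2) ∧ (p1 ↔ p3) = 1/2 ∧ 1/2 = 1/2
p2 ↔ p3 = 1/2 ↔ 1/2 = 1/2
(((p1 → p2) → p2) ∧ (p1 ↔ p3)) ∧ (p2 ↔ p3) = 1/2 ∧ 1/2 = 1/2
p1 → p2 = 1/2 → 1/2 = 1/2
(p1 → p2) → p2 = 1/2 → 1/2 = 1/2
p1 ∧ p2 = 1/2 ∧ 1/2 = 1/2
p2 → (p1 ∧ p2) = 1/2 → 1/2 = 1/2
p3 ∧ (p2 → (p1 ∧ p2)) = 1/2 ∧ 1/2 = 1/2
((p1 → p2) → p2) → (p3 ∧ (p2 → (p1 ∧ p2))) = 1/2 → 1/2 = 1/2
p3 ↔ p3 = 1/2 ↔ 1/2 = 1/2
¬p1 = ¬1/2 = 1/2
p2 ↔ p1 = 1/2 ↔ 1/2 = 1/2
¬p1 ↔ (p2 ↔ p1) = 1/2 ↔ 1/2 = 1/2
p2 → (¬p1 ↔ (p2 ↔ p1)) = 1/2 → 1/2 = 1/2
(p3 ↔ p3) → (p2 → (¬p1 ↔ (p2 ↔ p1))) = 1/2 → 1/2 = 1/2
(((p1 → p2) → p2) → (p3 ∧ (p2 → (p1 ∧ p2)))) ∧ ((p3 ↔ p3) → (p2 → (¬p1 ↔ (p2 ↔ p1)))) = 1/2 ∧ 1/2 = 1/2
((((p1 → p2) → p2) ∧ (p1 ↔ p3)) ∧ (p2 ↔ p3)) ∧ ((((p1 → p2) → p2) → (p3 ∧ (p2 → (p1 ∧ p2)))) ∧ ((p3 ↔ p3) → (p2 → (¬p1 ↔ (p2 ↔ p1))))) = 1/2 ∧ 1/2 = 1/2
¬p3 = ¬1/2 = 1/2
¬p3 ∧ p2 = 1/2 ∧ 1/2 = 1/2
p3 ↔ (¬p3 ∧ p2) = 1/2 ↔ 1/2 = 1/2
¬(p3 ↔ (¬p3 ∧ p2)) = ¬1/2 = 1/2
¬¬(p3 ↔ (¬p3 ∧ p2)) = ¬1/2 = 1/2
¬¬¬(p3 ↔ (¬p3 ∧ p2)) = ¬1/2 = 1/2
(((((p1 → p2) → p2) ∧ (p1 ↔ p3)) ∧ (p2 ↔ p3)) ∧ ((((p1 → p2) → p2) → (p3 ∧ (p2 → (p1 ∧ p2)))) ∧ ((p3 ↔ p3) → (p2 → (¬p1 ↔ (p2 ↔ p1)))))) ∧ ¬¬¬(p3 ↔ (¬p3 ∧ p2)) = 1/2 ∧ 1/2 = 1/2

1/2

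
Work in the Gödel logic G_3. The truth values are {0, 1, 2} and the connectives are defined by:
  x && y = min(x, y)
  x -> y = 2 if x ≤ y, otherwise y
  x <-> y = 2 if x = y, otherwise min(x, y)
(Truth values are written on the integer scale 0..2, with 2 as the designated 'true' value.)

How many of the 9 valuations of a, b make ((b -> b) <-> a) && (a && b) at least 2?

a = 0, b = 0 ↦ 0  <
a = 0, b = 1 ↦ 0  <
a = 0, b = 2 ↦ 0  <
a = 1, b = 0 ↦ 0  <
a = 1, b = 1 ↦ 1  <
a = 1, b = 2 ↦ 1  <
a = 2, b = 0 ↦ 0  <
a = 2, b = 1 ↦ 1  <
a = 2, b = 2 ↦ 2  ≥
So 1 of the 9 assignments meets the threshold.

1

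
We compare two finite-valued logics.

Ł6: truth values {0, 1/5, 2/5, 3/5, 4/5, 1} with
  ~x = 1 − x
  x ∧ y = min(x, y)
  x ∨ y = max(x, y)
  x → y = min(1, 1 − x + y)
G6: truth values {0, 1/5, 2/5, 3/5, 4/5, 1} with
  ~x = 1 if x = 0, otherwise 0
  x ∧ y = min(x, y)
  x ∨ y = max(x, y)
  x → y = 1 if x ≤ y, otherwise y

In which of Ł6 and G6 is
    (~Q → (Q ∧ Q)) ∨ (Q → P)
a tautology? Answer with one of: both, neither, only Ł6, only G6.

In Ł6: at P = 0, Q = 1/5 the value is 4/5 — not a tautology.
In G6: every assignment gives 1 — tautology.

only G6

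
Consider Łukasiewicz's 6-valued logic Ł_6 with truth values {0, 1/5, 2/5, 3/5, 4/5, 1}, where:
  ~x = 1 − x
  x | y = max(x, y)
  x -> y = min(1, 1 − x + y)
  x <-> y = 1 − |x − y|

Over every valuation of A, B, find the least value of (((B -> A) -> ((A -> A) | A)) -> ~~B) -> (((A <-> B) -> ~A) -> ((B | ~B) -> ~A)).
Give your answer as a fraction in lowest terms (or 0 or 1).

3/5

Take A = 2/5, B = 1:
B -> A = 1 -> 2/5 = 2/5
A -> A = 2/5 -> 2/5 = 1
(A -> A) | A = 1 | 2/5 = 1
(B -> A) -> ((A -> A) | A) = 2/5 -> 1 = 1
~B = ~1 = 0
~~B = ~0 = 1
((B -> A) -> ((A -> A) | A)) -> ~~B = 1 -> 1 = 1
A <-> B = 2/5 <-> 1 = 2/5
~A = ~2/5 = 3/5
(A <-> B) -> ~A = 2/5 -> 3/5 = 1
~B = ~1 = 0
B | ~B = 1 | 0 = 1
~A = ~2/5 = 3/5
(B | ~B) -> ~A = 1 -> 3/5 = 3/5
((A <-> B) -> ~A) -> ((B | ~B) -> ~A) = 1 -> 3/5 = 3/5
(((B -> A) -> ((A -> A) | A)) -> ~~B) -> (((A <-> B) -> ~A) -> ((B | ~B) -> ~A)) = 1 -> 3/5 = 3/5
No assignment yields a value below 3/5, so this is the minimum.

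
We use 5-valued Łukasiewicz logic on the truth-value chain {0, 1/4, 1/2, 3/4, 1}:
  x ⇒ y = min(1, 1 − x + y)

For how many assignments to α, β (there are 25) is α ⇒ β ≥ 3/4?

value 1: 15 assignments (counts)
value 3/4: 4 assignments (counts)
value 1/2: 3 assignments
value 1/4: 2 assignments
value 0: 1 assignment
So 19 of the 25 assignments meet the threshold.

19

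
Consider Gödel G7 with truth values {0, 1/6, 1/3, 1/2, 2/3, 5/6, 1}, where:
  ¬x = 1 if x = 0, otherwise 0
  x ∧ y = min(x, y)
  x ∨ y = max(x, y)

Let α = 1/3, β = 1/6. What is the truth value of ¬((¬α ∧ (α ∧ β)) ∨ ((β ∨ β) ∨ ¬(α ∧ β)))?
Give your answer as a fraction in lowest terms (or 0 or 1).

¬α = ¬1/3 = 0
α ∧ β = 1/3 ∧ 1/6 = 1/6
¬α ∧ (α ∧ β) = 0 ∧ 1/6 = 0
β ∨ β = 1/6 ∨ 1/6 = 1/6
α ∧ β = 1/3 ∧ 1/6 = 1/6
¬(α ∧ β) = ¬1/6 = 0
(β ∨ β) ∨ ¬(α ∧ β) = 1/6 ∨ 0 = 1/6
(¬α ∧ (α ∧ β)) ∨ ((β ∨ β) ∨ ¬(α ∧ β)) = 0 ∨ 1/6 = 1/6
¬((¬α ∧ (α ∧ β)) ∨ ((β ∨ β) ∨ ¬(α ∧ β))) = ¬1/6 = 0

0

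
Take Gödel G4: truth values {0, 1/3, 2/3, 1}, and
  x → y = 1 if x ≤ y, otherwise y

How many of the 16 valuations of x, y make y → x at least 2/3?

x = 0, y = 0 ↦ 1  ≥
x = 0, y = 1/3 ↦ 0  <
x = 0, y = 2/3 ↦ 0  <
x = 0, y = 1 ↦ 0  <
x = 1/3, y = 0 ↦ 1  ≥
x = 1/3, y = 1/3 ↦ 1  ≥
x = 1/3, y = 2/3 ↦ 1/3  <
x = 1/3, y = 1 ↦ 1/3  <
x = 2/3, y = 0 ↦ 1  ≥
x = 2/3, y = 1/3 ↦ 1  ≥
x = 2/3, y = 2/3 ↦ 1  ≥
x = 2/3, y = 1 ↦ 2/3  ≥
x = 1, y = 0 ↦ 1  ≥
x = 1, y = 1/3 ↦ 1  ≥
x = 1, y = 2/3 ↦ 1  ≥
x = 1, y = 1 ↦ 1  ≥
So 11 of the 16 assignments meet the threshold.

11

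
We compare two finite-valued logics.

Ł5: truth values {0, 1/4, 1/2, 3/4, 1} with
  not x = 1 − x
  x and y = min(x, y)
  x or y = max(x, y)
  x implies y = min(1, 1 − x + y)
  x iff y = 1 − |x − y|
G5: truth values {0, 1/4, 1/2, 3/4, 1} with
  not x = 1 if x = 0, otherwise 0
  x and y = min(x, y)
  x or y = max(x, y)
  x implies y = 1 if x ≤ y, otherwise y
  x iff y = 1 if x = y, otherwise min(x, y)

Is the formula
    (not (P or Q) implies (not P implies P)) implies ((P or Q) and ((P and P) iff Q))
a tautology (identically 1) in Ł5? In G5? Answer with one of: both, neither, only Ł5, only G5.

In Ł5: at P = 0, Q = 3/4 the value is 1/2 — not a tautology.
In G5: at P = 0, Q = 1/4 the value is 0 — not a tautology.

neither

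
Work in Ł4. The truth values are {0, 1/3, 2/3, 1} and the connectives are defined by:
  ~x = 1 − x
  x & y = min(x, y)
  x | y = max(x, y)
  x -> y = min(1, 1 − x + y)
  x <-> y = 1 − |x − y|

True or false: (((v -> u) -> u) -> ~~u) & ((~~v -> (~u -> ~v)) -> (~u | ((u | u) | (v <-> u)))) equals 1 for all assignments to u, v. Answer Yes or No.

Counterexample: take u = 0, v = 1/3.
v -> u = 1/3 -> 0 = 2/3
(v -> u) -> u = 2/3 -> 0 = 1/3
~u = ~0 = 1
~~u = ~1 = 0
((v -> u) -> u) -> ~~u = 1/3 -> 0 = 2/3
~v = ~1/3 = 2/3
~~v = ~2/3 = 1/3
~u = ~0 = 1
~v = ~1/3 = 2/3
~u -> ~v = 1 -> 2/3 = 2/3
~~v -> (~u -> ~v) = 1/3 -> 2/3 = 1
~u = ~0 = 1
u | u = 0 | 0 = 0
v <-> u = 1/3 <-> 0 = 2/3
(u | u) | (v <-> u) = 0 | 2/3 = 2/3
~u | ((u | u) | (v <-> u)) = 1 | 2/3 = 1
(~~v -> (~u -> ~v)) -> (~u | ((u | u) | (v <-> u))) = 1 -> 1 = 1
(((v -> u) -> u) -> ~~u) & ((~~v -> (~u -> ~v)) -> (~u | ((u | u) | (v <-> u)))) = 2/3 & 1 = 2/3
This gives 2/3 ≠ 1.

No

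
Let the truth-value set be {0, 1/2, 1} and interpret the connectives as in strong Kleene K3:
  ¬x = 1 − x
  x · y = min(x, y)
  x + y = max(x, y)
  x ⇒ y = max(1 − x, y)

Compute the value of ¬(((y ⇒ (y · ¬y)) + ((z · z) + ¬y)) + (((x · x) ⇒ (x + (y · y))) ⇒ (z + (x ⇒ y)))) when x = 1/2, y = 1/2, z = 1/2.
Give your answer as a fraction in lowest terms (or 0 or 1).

1/2

¬y = ¬1/2 = 1/2
y · ¬y = 1/2 · 1/2 = 1/2
y ⇒ (y · ¬y) = 1/2 ⇒ 1/2 = 1/2
z · z = 1/2 · 1/2 = 1/2
¬y = ¬1/2 = 1/2
(z · z) + ¬y = 1/2 + 1/2 = 1/2
(y ⇒ (y · ¬y)) + ((z · z) + ¬y) = 1/2 + 1/2 = 1/2
x · x = 1/2 · 1/2 = 1/2
y · y = 1/2 · 1/2 = 1/2
x + (y · y) = 1/2 + 1/2 = 1/2
(x · x) ⇒ (x + (y · y)) = 1/2 ⇒ 1/2 = 1/2
x ⇒ y = 1/2 ⇒ 1/2 = 1/2
z + (x ⇒ y) = 1/2 + 1/2 = 1/2
((x · x) ⇒ (x + (y · y))) ⇒ (z + (x ⇒ y)) = 1/2 ⇒ 1/2 = 1/2
((y ⇒ (y · ¬y)) + ((z · z) + ¬y)) + (((x · x) ⇒ (x + (y · y))) ⇒ (z + (x ⇒ y))) = 1/2 + 1/2 = 1/2
¬(((y ⇒ (y · ¬y)) + ((z · z) + ¬y)) + (((x · x) ⇒ (x + (y · y))) ⇒ (z + (x ⇒ y)))) = ¬1/2 = 1/2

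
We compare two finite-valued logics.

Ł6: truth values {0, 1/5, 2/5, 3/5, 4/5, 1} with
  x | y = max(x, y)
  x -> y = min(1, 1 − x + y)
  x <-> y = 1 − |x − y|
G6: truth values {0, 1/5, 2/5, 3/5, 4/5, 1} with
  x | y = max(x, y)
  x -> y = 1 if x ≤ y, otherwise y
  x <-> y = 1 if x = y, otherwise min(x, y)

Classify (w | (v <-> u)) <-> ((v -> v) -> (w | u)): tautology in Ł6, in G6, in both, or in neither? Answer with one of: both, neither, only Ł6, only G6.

In Ł6: at u = 0, v = 0, w = 0 the value is 0 — not a tautology.
In G6: at u = 0, v = 0, w = 0 the value is 0 — not a tautology.

neither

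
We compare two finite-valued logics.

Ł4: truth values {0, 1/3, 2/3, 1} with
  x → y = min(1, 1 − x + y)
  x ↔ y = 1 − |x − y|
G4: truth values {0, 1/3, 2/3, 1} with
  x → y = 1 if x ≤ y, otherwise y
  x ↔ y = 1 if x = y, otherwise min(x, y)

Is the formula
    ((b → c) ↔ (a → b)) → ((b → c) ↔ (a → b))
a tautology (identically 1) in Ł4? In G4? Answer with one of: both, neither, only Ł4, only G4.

both

In Ł4: every assignment gives 1 — tautology.
In G4: every assignment gives 1 — tautology.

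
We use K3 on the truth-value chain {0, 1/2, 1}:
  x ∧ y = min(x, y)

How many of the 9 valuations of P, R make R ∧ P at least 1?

1

P = 0, R = 0 ↦ 0  <
P = 0, R = 1/2 ↦ 0  <
P = 0, R = 1 ↦ 0  <
P = 1/2, R = 0 ↦ 0  <
P = 1/2, R = 1/2 ↦ 1/2  <
P = 1/2, R = 1 ↦ 1/2  <
P = 1, R = 0 ↦ 0  <
P = 1, R = 1/2 ↦ 1/2  <
P = 1, R = 1 ↦ 1  ≥
So 1 of the 9 assignments meets the threshold.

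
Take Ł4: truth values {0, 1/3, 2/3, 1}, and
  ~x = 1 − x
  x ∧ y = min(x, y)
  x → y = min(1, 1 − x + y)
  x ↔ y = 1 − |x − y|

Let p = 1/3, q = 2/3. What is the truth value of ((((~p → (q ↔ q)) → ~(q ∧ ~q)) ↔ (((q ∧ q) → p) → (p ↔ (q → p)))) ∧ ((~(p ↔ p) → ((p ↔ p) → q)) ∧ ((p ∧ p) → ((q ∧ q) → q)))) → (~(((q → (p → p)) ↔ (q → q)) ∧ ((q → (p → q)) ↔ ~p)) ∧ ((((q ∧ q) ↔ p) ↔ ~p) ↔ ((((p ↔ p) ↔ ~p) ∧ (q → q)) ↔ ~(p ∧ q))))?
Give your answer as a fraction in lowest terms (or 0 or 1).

~p = ~1/3 = 2/3
q ↔ q = 2/3 ↔ 2/3 = 1
~p → (q ↔ q) = 2/3 → 1 = 1
~q = ~2/3 = 1/3
q ∧ ~q = 2/3 ∧ 1/3 = 1/3
~(q ∧ ~q) = ~1/3 = 2/3
(~p → (q ↔ q)) → ~(q ∧ ~q) = 1 → 2/3 = 2/3
q ∧ q = 2/3 ∧ 2/3 = 2/3
(q ∧ q) → p = 2/3 → 1/3 = 2/3
q → p = 2/3 → 1/3 = 2/3
p ↔ (q → p) = 1/3 ↔ 2/3 = 2/3
((q ∧ q) → p) → (p ↔ (q → p)) = 2/3 → 2/3 = 1
((~p → (q ↔ q)) → ~(q ∧ ~q)) ↔ (((q ∧ q) → p) → (p ↔ (q → p))) = 2/3 ↔ 1 = 2/3
p ↔ p = 1/3 ↔ 1/3 = 1
~(p ↔ p) = ~1 = 0
p ↔ p = 1/3 ↔ 1/3 = 1
(p ↔ p) → q = 1 → 2/3 = 2/3
~(p ↔ p) → ((p ↔ p) → q) = 0 → 2/3 = 1
p ∧ p = 1/3 ∧ 1/3 = 1/3
q ∧ q = 2/3 ∧ 2/3 = 2/3
(q ∧ q) → q = 2/3 → 2/3 = 1
(p ∧ p) → ((q ∧ q) → q) = 1/3 → 1 = 1
(~(p ↔ p) → ((p ↔ p) → q)) ∧ ((p ∧ p) → ((q ∧ q) → q)) = 1 ∧ 1 = 1
(((~p → (q ↔ q)) → ~(q ∧ ~q)) ↔ (((q ∧ q) → p) → (p ↔ (q → p)))) ∧ ((~(p ↔ p) → ((p ↔ p) → q)) ∧ ((p ∧ p) → ((q ∧ q) → q))) = 2/3 ∧ 1 = 2/3
p → p = 1/3 → 1/3 = 1
q → (p → p) = 2/3 → 1 = 1
q → q = 2/3 → 2/3 = 1
(q → (p → p)) ↔ (q → q) = 1 ↔ 1 = 1
p → q = 1/3 → 2/3 = 1
q → (p → q) = 2/3 → 1 = 1
~p = ~1/3 = 2/3
(q → (p → q)) ↔ ~p = 1 ↔ 2/3 = 2/3
((q → (p → p)) ↔ (q → q)) ∧ ((q → (p → q)) ↔ ~p) = 1 ∧ 2/3 = 2/3
~(((q → (p → p)) ↔ (q → q)) ∧ ((q → (p → q)) ↔ ~p)) = ~2/3 = 1/3
q ∧ q = 2/3 ∧ 2/3 = 2/3
(q ∧ q) ↔ p = 2/3 ↔ 1/3 = 2/3
~p = ~1/3 = 2/3
((q ∧ q) ↔ p) ↔ ~p = 2/3 ↔ 2/3 = 1
p ↔ p = 1/3 ↔ 1/3 = 1
~p = ~1/3 = 2/3
(p ↔ p) ↔ ~p = 1 ↔ 2/3 = 2/3
q → q = 2/3 → 2/3 = 1
((p ↔ p) ↔ ~p) ∧ (q → q) = 2/3 ∧ 1 = 2/3
p ∧ q = 1/3 ∧ 2/3 = 1/3
~(p ∧ q) = ~1/3 = 2/3
(((p ↔ p) ↔ ~p) ∧ (q → q)) ↔ ~(p ∧ q) = 2/3 ↔ 2/3 = 1
(((q ∧ q) ↔ p) ↔ ~p) ↔ ((((p ↔ p) ↔ ~p) ∧ (q → q)) ↔ ~(p ∧ q)) = 1 ↔ 1 = 1
~(((q → (p → p)) ↔ (q → q)) ∧ ((q → (p → q)) ↔ ~p)) ∧ ((((q ∧ q) ↔ p) ↔ ~p) ↔ ((((p ↔ p) ↔ ~p) ∧ (q → q)) ↔ ~(p ∧ q))) = 1/3 ∧ 1 = 1/3
((((~p → (q ↔ q)) → ~(q ∧ ~q)) ↔ (((q ∧ q) → p) → (p ↔ (q → p)))) ∧ ((~(p ↔ p) → ((p ↔ p) → q)) ∧ ((p ∧ p) → ((q ∧ q) → q)))) → (~(((q → (p → p)) ↔ (q → q)) ∧ ((q → (p → q)) ↔ ~p)) ∧ ((((q ∧ q) ↔ p) ↔ ~p) ↔ ((((p ↔ p) ↔ ~p) ∧ (q → q)) ↔ ~(p ∧ q)))) = 2/3 → 1/3 = 2/3

2/3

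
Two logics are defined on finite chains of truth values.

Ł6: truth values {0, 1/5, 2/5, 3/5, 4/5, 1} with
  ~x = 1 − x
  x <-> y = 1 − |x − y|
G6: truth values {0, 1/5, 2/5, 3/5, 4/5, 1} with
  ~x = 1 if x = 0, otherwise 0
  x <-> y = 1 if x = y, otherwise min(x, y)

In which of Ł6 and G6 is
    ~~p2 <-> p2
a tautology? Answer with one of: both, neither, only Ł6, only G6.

only Ł6

In Ł6: every assignment gives 1 — tautology.
In G6: at p2 = 1/5 the value is 1/5 — not a tautology.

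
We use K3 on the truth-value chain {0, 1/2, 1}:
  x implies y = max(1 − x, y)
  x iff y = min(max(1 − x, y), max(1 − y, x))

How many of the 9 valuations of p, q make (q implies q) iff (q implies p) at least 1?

4

p = 0, q = 0 ↦ 1  ≥
p = 0, q = 1/2 ↦ 1/2  <
p = 0, q = 1 ↦ 0  <
p = 1/2, q = 0 ↦ 1  ≥
p = 1/2, q = 1/2 ↦ 1/2  <
p = 1/2, q = 1 ↦ 1/2  <
p = 1, q = 0 ↦ 1  ≥
p = 1, q = 1/2 ↦ 1/2  <
p = 1, q = 1 ↦ 1  ≥
So 4 of the 9 assignments meet the threshold.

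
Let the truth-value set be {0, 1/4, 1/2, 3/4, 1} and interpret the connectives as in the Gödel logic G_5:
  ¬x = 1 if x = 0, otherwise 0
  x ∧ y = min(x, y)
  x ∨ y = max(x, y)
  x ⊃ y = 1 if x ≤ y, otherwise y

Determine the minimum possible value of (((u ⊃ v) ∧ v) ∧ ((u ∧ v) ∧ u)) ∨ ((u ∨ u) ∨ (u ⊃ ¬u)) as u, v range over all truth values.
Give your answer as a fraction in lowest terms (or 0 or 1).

1/4

Take u = 1/4, v = 0:
u ⊃ v = 1/4 ⊃ 0 = 0
(u ⊃ v) ∧ v = 0 ∧ 0 = 0
u ∧ v = 1/4 ∧ 0 = 0
(u ∧ v) ∧ u = 0 ∧ 1/4 = 0
((u ⊃ v) ∧ v) ∧ ((u ∧ v) ∧ u) = 0 ∧ 0 = 0
u ∨ u = 1/4 ∨ 1/4 = 1/4
¬u = ¬1/4 = 0
u ⊃ ¬u = 1/4 ⊃ 0 = 0
(u ∨ u) ∨ (u ⊃ ¬u) = 1/4 ∨ 0 = 1/4
(((u ⊃ v) ∧ v) ∧ ((u ∧ v) ∧ u)) ∨ ((u ∨ u) ∨ (u ⊃ ¬u)) = 0 ∨ 1/4 = 1/4
No assignment yields a value below 1/4, so this is the minimum.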